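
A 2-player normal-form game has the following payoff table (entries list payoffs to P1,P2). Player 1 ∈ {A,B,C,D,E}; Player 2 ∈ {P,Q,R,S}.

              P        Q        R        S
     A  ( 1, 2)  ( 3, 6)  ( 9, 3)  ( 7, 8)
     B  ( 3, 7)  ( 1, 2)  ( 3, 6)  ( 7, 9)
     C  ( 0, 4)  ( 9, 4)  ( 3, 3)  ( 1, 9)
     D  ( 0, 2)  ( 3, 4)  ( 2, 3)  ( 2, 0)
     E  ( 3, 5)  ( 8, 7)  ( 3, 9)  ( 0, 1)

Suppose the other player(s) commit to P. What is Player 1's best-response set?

argmax u_1 = {B,E}

u_1(A vs P) = 1
u_1(B vs P) = 3
u_1(C vs P) = 0
u_1(D vs P) = 0
u_1(E vs P) = 3
max payoff 3 at {B,E}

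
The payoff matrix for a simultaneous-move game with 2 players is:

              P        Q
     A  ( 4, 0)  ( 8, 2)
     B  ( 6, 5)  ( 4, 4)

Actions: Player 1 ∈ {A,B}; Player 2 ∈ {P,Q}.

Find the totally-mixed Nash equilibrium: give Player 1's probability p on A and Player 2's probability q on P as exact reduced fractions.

P1 indiff ⇒ q·4+(1-q)·8 = q·6+(1-q)·4 ⇒ q(-2) = (1-q)(-4) ⇒ q = 2/3
P2 indiff ⇒ p·0+(1-p)·5 = p·2+(1-p)·4 ⇒ p(-2) = (1-p)(-1) ⇒ p = 1/3

p=1/3, q=2/3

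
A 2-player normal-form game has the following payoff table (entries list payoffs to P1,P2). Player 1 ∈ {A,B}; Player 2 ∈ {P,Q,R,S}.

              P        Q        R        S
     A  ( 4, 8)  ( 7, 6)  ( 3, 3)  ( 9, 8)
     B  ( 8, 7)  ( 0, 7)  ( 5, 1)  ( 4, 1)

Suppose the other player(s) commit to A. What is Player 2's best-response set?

argmax u_2 = {P,S}

u_2(P vs A) = 8
u_2(Q vs A) = 6
u_2(R vs A) = 3
u_2(S vs A) = 8
max payoff 8 at {P,S}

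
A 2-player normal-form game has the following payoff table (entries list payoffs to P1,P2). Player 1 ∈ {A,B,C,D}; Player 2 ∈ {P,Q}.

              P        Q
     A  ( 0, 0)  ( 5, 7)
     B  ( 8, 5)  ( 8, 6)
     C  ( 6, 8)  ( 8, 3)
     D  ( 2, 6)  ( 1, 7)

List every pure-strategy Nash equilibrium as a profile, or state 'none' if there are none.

NE set: (B,Q)

(A,P): not NE [P1→B gives 8>0; P2→Q gives 7>0]
(A,Q): not NE [P1→C gives 8>5]
(B,P): not NE [P2→Q gives 6>5]
(B,Q): NE
(C,P): not NE [P1→B gives 8>6]
(C,Q): not NE [P2→P gives 8>3]
(D,P): not NE [P1→B gives 8>2; P2→Q gives 7>6]
(D,Q): not NE [P1→C gives 8>1]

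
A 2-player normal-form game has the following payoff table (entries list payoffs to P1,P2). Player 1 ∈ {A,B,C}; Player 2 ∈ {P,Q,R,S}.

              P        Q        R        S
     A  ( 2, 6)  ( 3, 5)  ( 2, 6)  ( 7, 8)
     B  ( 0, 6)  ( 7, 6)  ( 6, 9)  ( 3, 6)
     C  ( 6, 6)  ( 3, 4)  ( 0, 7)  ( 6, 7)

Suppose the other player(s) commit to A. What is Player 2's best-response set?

u_2(P vs A) = 6
u_2(Q vs A) = 5
u_2(R vs A) = 6
u_2(S vs A) = 8
max payoff 8 at {S}

BR_2 = {S}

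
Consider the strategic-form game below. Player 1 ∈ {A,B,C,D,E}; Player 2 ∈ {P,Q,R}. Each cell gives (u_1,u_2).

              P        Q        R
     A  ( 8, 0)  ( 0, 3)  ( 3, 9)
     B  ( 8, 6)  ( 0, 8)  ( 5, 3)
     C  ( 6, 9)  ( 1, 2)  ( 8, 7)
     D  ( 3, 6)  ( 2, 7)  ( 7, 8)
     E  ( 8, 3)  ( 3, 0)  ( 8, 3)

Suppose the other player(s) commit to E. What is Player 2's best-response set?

P2 best: {P,R}

u_2(P vs E) = 3
u_2(Q vs E) = 0
u_2(R vs E) = 3
max payoff 3 at {P,R}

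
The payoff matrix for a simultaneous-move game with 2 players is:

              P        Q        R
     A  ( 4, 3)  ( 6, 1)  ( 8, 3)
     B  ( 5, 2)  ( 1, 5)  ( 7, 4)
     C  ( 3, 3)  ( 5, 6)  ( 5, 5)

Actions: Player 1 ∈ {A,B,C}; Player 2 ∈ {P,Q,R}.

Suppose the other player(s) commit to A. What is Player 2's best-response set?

argmax u_2 = {P,R}

u_2(P vs A) = 3
u_2(Q vs A) = 1
u_2(R vs A) = 3
max payoff 3 at {P,R}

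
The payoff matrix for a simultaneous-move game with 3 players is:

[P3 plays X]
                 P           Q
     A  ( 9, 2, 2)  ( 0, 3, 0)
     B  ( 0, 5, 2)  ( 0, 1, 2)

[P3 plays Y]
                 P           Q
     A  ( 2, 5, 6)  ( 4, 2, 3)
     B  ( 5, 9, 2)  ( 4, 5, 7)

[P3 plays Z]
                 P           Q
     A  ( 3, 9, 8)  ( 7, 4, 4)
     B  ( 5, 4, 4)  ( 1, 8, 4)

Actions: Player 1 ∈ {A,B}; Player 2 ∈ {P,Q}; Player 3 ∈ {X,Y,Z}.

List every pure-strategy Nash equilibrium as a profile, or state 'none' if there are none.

(A,P,X): not NE [P2→Q gives 3>2; P3→Z gives 8>2]
(A,P,Y): not NE [P1→B gives 5>2; P3→Z gives 8>6]
(A,P,Z): not NE [P1→B gives 5>3]
(A,Q,X): not NE [P3→Z gives 4>0]
(A,Q,Y): not NE [P2→P gives 5>2; P3→Z gives 4>3]
(A,Q,Z): not NE [P2→P gives 9>4]
(B,P,X): not NE [P1→A gives 9>0; P3→Z gives 4>2]
(B,P,Y): not NE [P3→Z gives 4>2]
(B,P,Z): not NE [P2→Q gives 8>4]
(B,Q,X): not NE [P2→P gives 5>1; P3→Y gives 7>2]
(B,Q,Y): not NE [P2→P gives 9>5]
(B,Q,Z): not NE [P1→A gives 7>1; P3→Y gives 7>4]

No pure NE.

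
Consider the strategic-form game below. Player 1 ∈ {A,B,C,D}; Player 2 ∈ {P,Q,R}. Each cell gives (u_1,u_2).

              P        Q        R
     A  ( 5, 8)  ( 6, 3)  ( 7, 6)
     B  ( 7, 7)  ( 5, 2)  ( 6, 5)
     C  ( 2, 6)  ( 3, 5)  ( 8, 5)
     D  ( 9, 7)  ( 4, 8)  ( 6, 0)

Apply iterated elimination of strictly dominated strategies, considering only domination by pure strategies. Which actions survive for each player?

P2 drop R (P beats it: A:8>6 B:7>5 C:6>5 D:7>0)
P1 drop C (A beats it: P:5>2 Q:6>3)
P1→{A,B,D} P2→{P,Q}

Remaining: P1:{A,B,D} P2:{P,Q}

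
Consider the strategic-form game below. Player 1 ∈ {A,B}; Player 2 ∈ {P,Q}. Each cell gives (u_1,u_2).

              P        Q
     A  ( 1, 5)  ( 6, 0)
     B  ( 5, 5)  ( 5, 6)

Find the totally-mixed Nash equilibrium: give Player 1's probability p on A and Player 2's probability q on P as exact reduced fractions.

P1 mixes 1/6 on A; P2 mixes 1/5 on P

P1 indiff ⇒ q·1+(1-q)·6 = q·5+(1-q)·5 ⇒ q(-4) = (1-q)(-1) ⇒ q = 1/5
P2 indiff ⇒ p·5+(1-p)·5 = p·0+(1-p)·6 ⇒ p(5) = (1-p)(1) ⇒ p = 1/6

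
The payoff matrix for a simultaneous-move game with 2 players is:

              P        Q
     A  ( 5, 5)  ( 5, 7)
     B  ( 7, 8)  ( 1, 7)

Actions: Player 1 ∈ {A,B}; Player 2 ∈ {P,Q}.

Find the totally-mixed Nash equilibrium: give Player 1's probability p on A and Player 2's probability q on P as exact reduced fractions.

P1 indiff ⇒ q·5+(1-q)·5 = q·7+(1-q)·1 ⇒ q(-2) = (1-q)(-4) ⇒ q = 2/3
P2 indiff ⇒ p·5+(1-p)·8 = p·7+(1-p)·7 ⇒ p(-2) = (1-p)(-1) ⇒ p = 1/3

(p,q) = (1/3, 2/3)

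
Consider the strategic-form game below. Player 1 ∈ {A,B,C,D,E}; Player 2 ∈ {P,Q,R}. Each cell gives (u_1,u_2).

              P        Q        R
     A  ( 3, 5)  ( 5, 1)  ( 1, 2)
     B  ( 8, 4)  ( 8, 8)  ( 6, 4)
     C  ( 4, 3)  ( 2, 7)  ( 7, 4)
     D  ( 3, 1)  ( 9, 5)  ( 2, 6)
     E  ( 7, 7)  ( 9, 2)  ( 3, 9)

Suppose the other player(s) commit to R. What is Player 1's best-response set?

u_1(A vs R) = 1
u_1(B vs R) = 6
u_1(C vs R) = 7
u_1(D vs R) = 2
u_1(E vs R) = 3
max payoff 7 at {C}

argmax u_1 = {C}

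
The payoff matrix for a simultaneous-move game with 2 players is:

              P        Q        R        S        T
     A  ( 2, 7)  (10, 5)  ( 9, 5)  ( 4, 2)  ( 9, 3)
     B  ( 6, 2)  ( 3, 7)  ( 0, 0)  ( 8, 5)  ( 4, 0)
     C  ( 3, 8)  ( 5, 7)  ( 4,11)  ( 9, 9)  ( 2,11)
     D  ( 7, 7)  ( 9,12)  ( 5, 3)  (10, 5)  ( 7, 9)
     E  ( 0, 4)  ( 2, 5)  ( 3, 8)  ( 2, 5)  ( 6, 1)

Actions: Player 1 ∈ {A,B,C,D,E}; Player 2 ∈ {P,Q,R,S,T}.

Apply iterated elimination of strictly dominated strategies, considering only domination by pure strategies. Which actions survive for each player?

Remaining: P1:{A,D} P2:{P,Q}

P1 drop B (D beats it: P:7>6 Q:9>3 R:5>0 S:10>8 T:7>4)
P1 drop C (D beats it: P:7>3 Q:9>5 R:5>4 S:10>9 T:7>2)
P1 drop E (A beats it: P:2>0 Q:10>2 R:9>3 S:4>2 T:9>6)
P2 drop R (P beats it: A:7>5 D:7>3)
P2 drop S (P beats it: A:7>2 D:7>5)
P2 drop T (Q beats it: A:5>3 D:12>9)
P1→{A,D} P2→{P,Q}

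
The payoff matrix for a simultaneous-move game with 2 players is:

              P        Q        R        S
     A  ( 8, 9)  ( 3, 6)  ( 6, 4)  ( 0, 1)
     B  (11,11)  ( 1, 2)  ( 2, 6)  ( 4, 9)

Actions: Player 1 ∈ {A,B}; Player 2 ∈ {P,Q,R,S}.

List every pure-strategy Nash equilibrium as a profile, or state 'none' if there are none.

(A,P): not NE [P1→B gives 11>8]
(A,Q): not NE [P2→P gives 9>6]
(A,R): not NE [P2→P gives 9>4]
(A,S): not NE [P1→B gives 4>0; P2→P gives 9>1]
(B,P): NE
(B,Q): not NE [P1→A gives 3>1; P2→P gives 11>2]
(B,R): not NE [P1→A gives 6>2; P2→P gives 11>6]
(B,S): not NE [P2→P gives 11>9]

Nash profiles: (B,P)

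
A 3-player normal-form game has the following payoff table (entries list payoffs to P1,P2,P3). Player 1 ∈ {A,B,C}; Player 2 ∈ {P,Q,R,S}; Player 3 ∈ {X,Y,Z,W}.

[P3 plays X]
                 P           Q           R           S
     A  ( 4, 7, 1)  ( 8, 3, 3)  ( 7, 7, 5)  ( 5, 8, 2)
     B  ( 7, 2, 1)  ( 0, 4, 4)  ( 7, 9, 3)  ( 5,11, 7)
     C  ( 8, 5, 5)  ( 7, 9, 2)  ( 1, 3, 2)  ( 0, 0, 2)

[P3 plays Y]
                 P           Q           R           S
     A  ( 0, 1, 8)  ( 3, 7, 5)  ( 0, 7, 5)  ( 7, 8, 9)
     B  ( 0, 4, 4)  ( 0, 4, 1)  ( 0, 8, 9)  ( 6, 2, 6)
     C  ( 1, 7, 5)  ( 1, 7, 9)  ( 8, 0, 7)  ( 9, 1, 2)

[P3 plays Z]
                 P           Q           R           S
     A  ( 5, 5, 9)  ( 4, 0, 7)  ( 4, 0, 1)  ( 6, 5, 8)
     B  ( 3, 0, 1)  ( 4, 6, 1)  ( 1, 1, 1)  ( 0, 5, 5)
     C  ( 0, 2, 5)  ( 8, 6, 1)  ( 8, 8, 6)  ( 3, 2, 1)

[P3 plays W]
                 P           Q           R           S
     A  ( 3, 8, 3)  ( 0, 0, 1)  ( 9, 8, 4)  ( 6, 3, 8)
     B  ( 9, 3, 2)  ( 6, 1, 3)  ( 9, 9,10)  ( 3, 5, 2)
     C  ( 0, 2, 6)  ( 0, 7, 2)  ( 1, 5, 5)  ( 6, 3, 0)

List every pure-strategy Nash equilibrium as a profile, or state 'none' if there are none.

PSNE = {(A,P,Z), (B,R,W), (B,S,X)}

(A,P,X): not NE [P1→C gives 8>4; P2→S gives 8>7; P3→Z gives 9>1]
(A,P,Y): not NE [P1→C gives 1>0; P2→S gives 8>1; P3→Z gives 9>8]
(A,P,Z): NE
(A,P,W): not NE [P1→B gives 9>3; P3→Z gives 9>3]
(A,Q,X): not NE [P2→S gives 8>3; P3→Z gives 7>3]
(A,Q,Y): not NE [P2→S gives 8>7; P3→Z gives 7>5]
(A,Q,Z): not NE [P1→C gives 8>4; P2→S gives 5>0]
(A,Q,W): not NE [P1→B gives 6>0; P2→R gives 8>0; P3→Z gives 7>1]
(A,R,X): not NE [P2→S gives 8>7]
(A,R,Y): not NE [P1→C gives 8>0; P2→S gives 8>7]
(A,R,Z): not NE [P1→C gives 8>4; P2→S gives 5>0; P3→Y gives 5>1]
(A,R,W): not NE [P3→Y gives 5>4]
(A,S,X): not NE [P3→Y gives 9>2]
(A,S,Y): not NE [P1→C gives 9>7]
(A,S,Z): not NE [P3→Y gives 9>8]
(A,S,W): not NE [P2→R gives 8>3; P3→Y gives 9>8]
(B,P,X): not NE [P1→C gives 8>7; P2→S gives 11>2; P3→Y gives 4>1]
(B,P,Y): not NE [P1→C gives 1>0; P2→R gives 8>4]
(B,P,Z): not NE [P1→A gives 5>3; P2→Q gives 6>0; P3→Y gives 4>1]
(B,P,W): not NE [P2→R gives 9>3; P3→Y gives 4>2]
(B,Q,X): not NE [P1→A gives 8>0; P2→S gives 11>4]
(B,Q,Y): not NE [P1→A gives 3>0; P2→R gives 8>4; P3→X gives 4>1]
(B,Q,Z): not NE [P1→C gives 8>4; P3→X gives 4>1]
(B,Q,W): not NE [P2→R gives 9>1; P3→X gives 4>3]
(B,R,X): not NE [P2→S gives 11>9; P3→W gives 10>3]
(B,R,Y): not NE [P1→C gives 8>0; P3→W gives 10>9]
(B,R,Z): not NE [P1→C gives 8>1; P2→Q gives 6>1; P3→W gives 10>1]
(B,R,W): NE
(B,S,X): NE
(B,S,Y): not NE [P1→C gives 9>6; P2→R gives 8>2; P3→X gives 7>6]
(B,S,Z): not NE [P1→A gives 6>0; P2→Q gives 6>5; P3→X gives 7>5]
(B,S,W): not NE [P1→C gives 6>3; P2→R gives 9>5; P3→X gives 7>2]
(C,P,X): not NE [P2→Q gives 9>5; P3→W gives 6>5]
(C,P,Y): not NE [P3→W gives 6>5]
(C,P,Z): not NE [P1→A gives 5>0; P2→R gives 8>2; P3→W gives 6>5]
(C,P,W): not NE [P1→B gives 9>0; P2→Q gives 7>2]
(C,Q,X): not NE [P1→A gives 8>7; P3→Y gives 9>2]
(C,Q,Y): not NE [P1→A gives 3>1]
(C,Q,Z): not NE [P2→R gives 8>6; P3→Y gives 9>1]
(C,Q,W): not NE [P1→B gives 6>0; P3→Y gives 9>2]
(C,R,X): not NE [P1→B gives 7>1; P2→Q gives 9>3; P3→Y gives 7>2]
(C,R,Y): not NE [P2→Q gives 7>0]
(C,R,Z): not NE [P3→Y gives 7>6]
(C,R,W): not NE [P1→B gives 9>1; P2→Q gives 7>5; P3→Y gives 7>5]
(C,S,X): not NE [P1→B gives 5>0; P2→Q gives 9>0]
(C,S,Y): not NE [P2→Q gives 7>1]
(C,S,Z): not NE [P1→A gives 6>3; P2→R gives 8>2; P3→Y gives 2>1]
(C,S,W): not NE [P2→Q gives 7>3; P3→Y gives 2>0]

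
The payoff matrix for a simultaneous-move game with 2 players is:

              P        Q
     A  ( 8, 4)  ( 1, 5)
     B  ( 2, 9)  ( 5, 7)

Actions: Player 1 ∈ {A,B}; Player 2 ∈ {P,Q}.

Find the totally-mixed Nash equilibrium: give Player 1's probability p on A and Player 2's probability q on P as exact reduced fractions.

P1 indiff ⇒ q·8+(1-q)·1 = q·2+(1-q)·5 ⇒ q(6) = (1-q)(4) ⇒ q = 2/5
P2 indiff ⇒ p·4+(1-p)·9 = p·5+(1-p)·7 ⇒ p(-1) = (1-p)(-2) ⇒ p = 2/3

(p,q) = (2/3, 2/5)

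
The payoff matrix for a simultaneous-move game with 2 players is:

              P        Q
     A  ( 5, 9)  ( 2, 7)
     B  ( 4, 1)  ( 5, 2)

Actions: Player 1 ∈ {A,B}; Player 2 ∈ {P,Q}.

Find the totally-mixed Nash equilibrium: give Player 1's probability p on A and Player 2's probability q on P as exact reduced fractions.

P1 indiff ⇒ q·5+(1-q)·2 = q·4+(1-q)·5 ⇒ q(1) = (1-q)(3) ⇒ q = 3/4
P2 indiff ⇒ p·9+(1-p)·1 = p·7+(1-p)·2 ⇒ p(2) = (1-p)(1) ⇒ p = 1/3

p=1/3, q=3/4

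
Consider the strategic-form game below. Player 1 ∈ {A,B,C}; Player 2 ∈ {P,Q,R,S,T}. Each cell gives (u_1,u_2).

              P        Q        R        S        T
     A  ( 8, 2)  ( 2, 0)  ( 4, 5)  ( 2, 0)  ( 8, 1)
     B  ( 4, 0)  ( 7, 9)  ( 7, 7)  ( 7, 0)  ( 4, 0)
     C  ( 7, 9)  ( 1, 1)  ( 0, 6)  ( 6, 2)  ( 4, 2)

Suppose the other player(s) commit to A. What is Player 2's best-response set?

BR_2 = {R}

u_2(P vs A) = 2
u_2(Q vs A) = 0
u_2(R vs A) = 5
u_2(S vs A) = 0
u_2(T vs A) = 1
max payoff 5 at {R}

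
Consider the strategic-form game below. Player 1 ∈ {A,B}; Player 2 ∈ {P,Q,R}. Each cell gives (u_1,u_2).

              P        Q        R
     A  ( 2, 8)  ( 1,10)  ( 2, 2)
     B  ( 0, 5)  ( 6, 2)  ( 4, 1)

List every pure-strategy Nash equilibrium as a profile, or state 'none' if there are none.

(A,P): not NE [P2→Q gives 10>8]
(A,Q): not NE [P1→B gives 6>1]
(A,R): not NE [P1→B gives 4>2; P2→Q gives 10>2]
(B,P): not NE [P1→A gives 2>0]
(B,Q): not NE [P2→P gives 5>2]
(B,R): not NE [P2→P gives 5>1]

PSNE: ∅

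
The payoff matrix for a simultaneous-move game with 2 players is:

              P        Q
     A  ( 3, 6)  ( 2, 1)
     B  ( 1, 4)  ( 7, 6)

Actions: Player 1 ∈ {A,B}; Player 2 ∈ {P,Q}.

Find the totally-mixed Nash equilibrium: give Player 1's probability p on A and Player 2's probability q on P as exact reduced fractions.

P1 indiff ⇒ q·3+(1-q)·2 = q·1+(1-q)·7 ⇒ q(2) = (1-q)(5) ⇒ q = 5/7
P2 indiff ⇒ p·6+(1-p)·4 = p·1+(1-p)·6 ⇒ p(5) = (1-p)(2) ⇒ p = 2/7

p=2/7, q=5/7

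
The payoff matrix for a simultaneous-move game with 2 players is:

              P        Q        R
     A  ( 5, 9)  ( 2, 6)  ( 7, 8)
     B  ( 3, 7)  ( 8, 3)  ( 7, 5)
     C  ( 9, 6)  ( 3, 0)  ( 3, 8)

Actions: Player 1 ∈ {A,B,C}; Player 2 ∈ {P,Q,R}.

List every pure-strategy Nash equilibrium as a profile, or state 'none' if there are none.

No pure NE.

(A,P): not NE [P1→C gives 9>5]
(A,Q): not NE [P1→B gives 8>2; P2→P gives 9>6]
(A,R): not NE [P2→P gives 9>8]
(B,P): not NE [P1→C gives 9>3]
(B,Q): not NE [P2→P gives 7>3]
(B,R): not NE [P2→P gives 7>5]
(C,P): not NE [P2→R gives 8>6]
(C,Q): not NE [P1→B gives 8>3; P2→R gives 8>0]
(C,R): not NE [P1→B gives 7>3]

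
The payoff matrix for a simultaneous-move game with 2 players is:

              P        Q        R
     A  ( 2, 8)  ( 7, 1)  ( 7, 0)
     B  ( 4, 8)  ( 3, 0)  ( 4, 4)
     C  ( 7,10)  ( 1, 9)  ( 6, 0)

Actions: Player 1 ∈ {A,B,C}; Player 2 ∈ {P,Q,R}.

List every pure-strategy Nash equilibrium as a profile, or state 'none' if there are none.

(A,P): not NE [P1→C gives 7>2]
(A,Q): not NE [P2→P gives 8>1]
(A,R): not NE [P2→P gives 8>0]
(B,P): not NE [P1→C gives 7>4]
(B,Q): not NE [P1→A gives 7>3; P2→P gives 8>0]
(B,R): not NE [P1→A gives 7>4; P2→P gives 8>4]
(C,P): NE
(C,Q): not NE [P1→A gives 7>1; P2→P gives 10>9]
(C,R): not NE [P1→A gives 7>6; P2→P gives 10>0]

PSNE = {(C,P)}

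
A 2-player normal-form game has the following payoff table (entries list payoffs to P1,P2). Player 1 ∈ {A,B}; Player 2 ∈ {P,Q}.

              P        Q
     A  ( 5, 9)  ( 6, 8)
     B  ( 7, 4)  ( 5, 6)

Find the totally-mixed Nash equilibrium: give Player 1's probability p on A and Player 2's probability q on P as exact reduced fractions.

p=2/3, q=1/3

P1 indiff ⇒ q·5+(1-q)·6 = q·7+(1-q)·5 ⇒ q(-2) = (1-q)(-1) ⇒ q = 1/3
P2 indiff ⇒ p·9+(1-p)·4 = p·8+(1-p)·6 ⇒ p(1) = (1-p)(2) ⇒ p = 2/3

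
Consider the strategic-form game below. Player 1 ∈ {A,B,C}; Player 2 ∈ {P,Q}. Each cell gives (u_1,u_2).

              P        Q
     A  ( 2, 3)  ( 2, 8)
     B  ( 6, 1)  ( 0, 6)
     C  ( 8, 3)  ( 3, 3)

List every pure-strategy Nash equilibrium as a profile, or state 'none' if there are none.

NE set: (C,P), (C,Q)

(A,P): not NE [P1→C gives 8>2; P2→Q gives 8>3]
(A,Q): not NE [P1→C gives 3>2]
(B,P): not NE [P1→C gives 8>6; P2→Q gives 6>1]
(B,Q): not NE [P1→C gives 3>0]
(C,P): NE
(C,Q): NE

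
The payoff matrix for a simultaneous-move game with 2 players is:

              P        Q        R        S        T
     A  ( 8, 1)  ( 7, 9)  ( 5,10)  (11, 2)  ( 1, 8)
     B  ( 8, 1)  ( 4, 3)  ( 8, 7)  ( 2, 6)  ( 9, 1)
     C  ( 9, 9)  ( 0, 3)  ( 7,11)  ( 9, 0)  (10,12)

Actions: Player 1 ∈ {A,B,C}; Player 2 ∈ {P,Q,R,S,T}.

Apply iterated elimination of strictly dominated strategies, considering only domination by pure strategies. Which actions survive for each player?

Survivors P1:{B,C} P2:{R,T}

P2 drop P (R beats it: A:10>1 B:7>1 C:11>9)
P2 drop Q (R beats it: A:10>9 B:7>3 C:11>3)
P2 drop S (R beats it: A:10>2 B:7>6 C:11>0)
P1 drop A (B beats it: R:8>5 T:9>1)
P1→{B,C} P2→{R,T}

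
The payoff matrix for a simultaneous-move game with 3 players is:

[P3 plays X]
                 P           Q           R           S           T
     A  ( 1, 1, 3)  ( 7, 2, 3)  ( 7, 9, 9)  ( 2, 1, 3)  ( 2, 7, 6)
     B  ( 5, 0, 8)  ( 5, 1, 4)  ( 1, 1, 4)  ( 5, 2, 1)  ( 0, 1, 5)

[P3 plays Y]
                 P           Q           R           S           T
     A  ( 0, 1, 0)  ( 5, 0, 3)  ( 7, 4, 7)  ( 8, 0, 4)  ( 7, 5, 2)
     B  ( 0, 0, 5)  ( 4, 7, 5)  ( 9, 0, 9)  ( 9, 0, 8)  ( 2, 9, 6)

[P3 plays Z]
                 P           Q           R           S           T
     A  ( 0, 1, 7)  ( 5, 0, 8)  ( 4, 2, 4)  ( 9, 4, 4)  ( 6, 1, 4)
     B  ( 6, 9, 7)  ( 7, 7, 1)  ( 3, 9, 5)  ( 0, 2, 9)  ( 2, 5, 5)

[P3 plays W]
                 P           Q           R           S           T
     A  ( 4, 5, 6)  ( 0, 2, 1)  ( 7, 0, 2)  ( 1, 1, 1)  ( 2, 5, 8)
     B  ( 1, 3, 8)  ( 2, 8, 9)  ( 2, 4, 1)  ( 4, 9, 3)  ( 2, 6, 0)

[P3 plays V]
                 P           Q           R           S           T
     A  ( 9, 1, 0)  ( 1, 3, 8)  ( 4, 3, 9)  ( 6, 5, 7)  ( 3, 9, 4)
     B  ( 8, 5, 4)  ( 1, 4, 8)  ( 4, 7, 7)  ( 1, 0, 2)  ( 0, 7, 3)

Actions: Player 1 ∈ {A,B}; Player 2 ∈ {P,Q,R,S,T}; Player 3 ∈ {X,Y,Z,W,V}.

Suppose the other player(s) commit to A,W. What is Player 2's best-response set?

BR_2 = {P,T}

u_2(P vs A,W) = 5
u_2(Q vs A,W) = 2
u_2(R vs A,W) = 0
u_2(S vs A,W) = 1
u_2(T vs A,W) = 5
max payoff 5 at {P,T}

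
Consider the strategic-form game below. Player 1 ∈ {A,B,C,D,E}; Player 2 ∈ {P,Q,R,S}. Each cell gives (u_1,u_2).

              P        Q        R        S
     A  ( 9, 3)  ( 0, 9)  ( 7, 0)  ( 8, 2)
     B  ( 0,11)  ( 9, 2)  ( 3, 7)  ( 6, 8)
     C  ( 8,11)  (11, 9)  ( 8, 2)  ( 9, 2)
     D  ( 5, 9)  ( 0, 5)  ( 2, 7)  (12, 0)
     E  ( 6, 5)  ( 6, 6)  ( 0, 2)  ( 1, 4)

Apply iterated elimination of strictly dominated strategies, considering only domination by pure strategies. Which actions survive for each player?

IESDS → P1:{A,C} P2:{P,Q}

P1 drop B (C beats it: P:8>0 Q:11>9 R:8>3 S:9>6)
P1 drop E (C beats it: P:8>6 Q:11>6 R:8>0 S:9>1)
P2 drop R (P beats it: A:3>0 C:11>2 D:9>7)
P2 drop S (P beats it: A:3>2 C:11>2 D:9>0)
P1 drop D (C beats it: P:8>5 Q:11>0)
P1→{A,C} P2→{P,Q}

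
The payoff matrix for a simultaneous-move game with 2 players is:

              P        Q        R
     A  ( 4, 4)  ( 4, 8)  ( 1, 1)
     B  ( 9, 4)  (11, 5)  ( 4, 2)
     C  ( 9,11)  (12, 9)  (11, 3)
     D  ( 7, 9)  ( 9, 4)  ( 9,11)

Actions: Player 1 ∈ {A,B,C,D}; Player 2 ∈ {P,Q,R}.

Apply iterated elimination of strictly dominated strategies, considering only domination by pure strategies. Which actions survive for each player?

Survivors P1:{B,C} P2:{P,Q}

P1 drop A (B beats it: P:9>4 Q:11>4 R:4>1)
P1 drop D (C beats it: P:9>7 Q:12>9 R:11>9)
P2 drop R (P beats it: B:4>2 C:11>3)
P1→{B,C} P2→{P,Q}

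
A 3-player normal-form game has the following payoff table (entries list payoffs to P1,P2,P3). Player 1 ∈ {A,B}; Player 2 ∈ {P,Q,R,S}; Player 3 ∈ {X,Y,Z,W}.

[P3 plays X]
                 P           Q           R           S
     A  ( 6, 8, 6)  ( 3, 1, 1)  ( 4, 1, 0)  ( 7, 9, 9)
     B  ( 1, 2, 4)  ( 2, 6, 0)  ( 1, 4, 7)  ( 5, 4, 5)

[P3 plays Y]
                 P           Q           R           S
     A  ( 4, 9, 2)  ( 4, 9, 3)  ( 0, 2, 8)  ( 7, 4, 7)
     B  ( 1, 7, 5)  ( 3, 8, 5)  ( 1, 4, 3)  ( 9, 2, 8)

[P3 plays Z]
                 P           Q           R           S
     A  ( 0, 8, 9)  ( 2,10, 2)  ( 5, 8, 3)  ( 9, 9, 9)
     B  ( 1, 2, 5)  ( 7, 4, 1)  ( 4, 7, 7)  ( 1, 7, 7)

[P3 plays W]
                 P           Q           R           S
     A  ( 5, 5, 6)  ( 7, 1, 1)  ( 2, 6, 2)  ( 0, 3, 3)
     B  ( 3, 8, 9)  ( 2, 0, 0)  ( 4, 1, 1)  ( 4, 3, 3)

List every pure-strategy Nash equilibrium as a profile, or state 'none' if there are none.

(A,P,X): not NE [P2→S gives 9>8; P3→Z gives 9>6]
(A,P,Y): not NE [P3→Z gives 9>2]
(A,P,Z): not NE [P1→B gives 1>0; P2→Q gives 10>8]
(A,P,W): not NE [P2→R gives 6>5; P3→Z gives 9>6]
(A,Q,X): not NE [P2→S gives 9>1; P3→Y gives 3>1]
(A,Q,Y): NE
(A,Q,Z): not NE [P1→B gives 7>2; P3→Y gives 3>2]
(A,Q,W): not NE [P2→R gives 6>1; P3→Y gives 3>1]
(A,R,X): not NE [P2→S gives 9>1; P3→Y gives 8>0]
(A,R,Y): not NE [P1→B gives 1>0; P2→Q gives 9>2]
(A,R,Z): not NE [P2→Q gives 10>8; P3→Y gives 8>3]
(A,R,W): not NE [P1→B gives 4>2; P3→Y gives 8>2]
(A,S,X): NE
(A,S,Y): not NE [P1→B gives 9>7; P2→Q gives 9>4; P3→Z gives 9>7]
(A,S,Z): not NE [P2→Q gives 10>9]
(A,S,W): not NE [P1→B gives 4>0; P2→R gives 6>3; P3→Z gives 9>3]
(B,P,X): not NE [P1→A gives 6>1; P2→Q gives 6>2; P3→W gives 9>4]
(B,P,Y): not NE [P1→A gives 4>1; P2→Q gives 8>7; P3→W gives 9>5]
(B,P,Z): not NE [P2→S gives 7>2; P3→W gives 9>5]
(B,P,W): not NE [P1→A gives 5>3]
(B,Q,X): not NE [P1→A gives 3>2; P3→Y gives 5>0]
(B,Q,Y): not NE [P1→A gives 4>3]
(B,Q,Z): not NE [P2→S gives 7>4; P3→Y gives 5>1]
(B,Q,W): not NE [P1→A gives 7>2; P2→P gives 8>0; P3→Y gives 5>0]
(B,R,X): not NE [P1→A gives 4>1; P2→Q gives 6>4]
(B,R,Y): not NE [P2→Q gives 8>4; P3→Z gives 7>3]
(B,R,Z): not NE [P1→A gives 5>4]
(B,R,W): not NE [P2→P gives 8>1; P3→Z gives 7>1]
(B,S,X): not NE [P1→A gives 7>5; P2→Q gives 6>4; P3→Y gives 8>5]
(B,S,Y): not NE [P2→Q gives 8>2]
(B,S,Z): not NE [P1→A gives 9>1; P3→Y gives 8>7]
(B,S,W): not NE [P2→P gives 8>3; P3→Y gives 8>3]

Nash profiles: (A,Q,Y), (A,S,X)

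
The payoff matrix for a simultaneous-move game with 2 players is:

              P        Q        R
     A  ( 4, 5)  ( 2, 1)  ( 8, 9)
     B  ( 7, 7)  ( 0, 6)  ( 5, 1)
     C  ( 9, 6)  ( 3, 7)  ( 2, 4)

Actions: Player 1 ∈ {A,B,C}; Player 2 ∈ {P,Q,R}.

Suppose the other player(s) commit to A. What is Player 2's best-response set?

u_2(P vs A) = 5
u_2(Q vs A) = 1
u_2(R vs A) = 9
max payoff 9 at {R}

BR_2 = {R}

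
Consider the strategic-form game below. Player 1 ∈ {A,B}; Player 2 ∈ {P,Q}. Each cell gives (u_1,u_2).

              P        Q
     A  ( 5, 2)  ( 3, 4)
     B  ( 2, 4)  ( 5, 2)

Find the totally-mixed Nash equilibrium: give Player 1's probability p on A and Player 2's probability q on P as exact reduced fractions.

(p,q) = (1/2, 2/5)

P1 indiff ⇒ q·5+(1-q)·3 = q·2+(1-q)·5 ⇒ q(3) = (1-q)(2) ⇒ q = 2/5
P2 indiff ⇒ p·2+(1-p)·4 = p·4+(1-p)·2 ⇒ p(-2) = (1-p)(-2) ⇒ p = 1/2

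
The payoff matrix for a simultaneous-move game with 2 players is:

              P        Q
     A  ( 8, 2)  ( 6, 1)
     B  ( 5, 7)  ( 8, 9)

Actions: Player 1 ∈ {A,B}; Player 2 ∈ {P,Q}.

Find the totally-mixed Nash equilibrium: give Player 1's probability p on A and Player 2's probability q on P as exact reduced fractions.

p=2/3, q=2/5

P1 indiff ⇒ q·8+(1-q)·6 = q·5+(1-q)·8 ⇒ q(3) = (1-q)(2) ⇒ q = 2/5
P2 indiff ⇒ p·2+(1-p)·7 = p·1+(1-p)·9 ⇒ p(1) = (1-p)(2) ⇒ p = 2/3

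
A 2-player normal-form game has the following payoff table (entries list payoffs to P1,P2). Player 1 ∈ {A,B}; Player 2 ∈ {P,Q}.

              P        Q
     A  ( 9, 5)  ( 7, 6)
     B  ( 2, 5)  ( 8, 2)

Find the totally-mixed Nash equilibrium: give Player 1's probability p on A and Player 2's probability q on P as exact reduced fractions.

(p,q) = (3/4, 1/8)

P1 indiff ⇒ q·9+(1-q)·7 = q·2+(1-q)·8 ⇒ q(7) = (1-q)(1) ⇒ q = 1/8
P2 indiff ⇒ p·5+(1-p)·5 = p·6+(1-p)·2 ⇒ p(-1) = (1-p)(-3) ⇒ p = 3/4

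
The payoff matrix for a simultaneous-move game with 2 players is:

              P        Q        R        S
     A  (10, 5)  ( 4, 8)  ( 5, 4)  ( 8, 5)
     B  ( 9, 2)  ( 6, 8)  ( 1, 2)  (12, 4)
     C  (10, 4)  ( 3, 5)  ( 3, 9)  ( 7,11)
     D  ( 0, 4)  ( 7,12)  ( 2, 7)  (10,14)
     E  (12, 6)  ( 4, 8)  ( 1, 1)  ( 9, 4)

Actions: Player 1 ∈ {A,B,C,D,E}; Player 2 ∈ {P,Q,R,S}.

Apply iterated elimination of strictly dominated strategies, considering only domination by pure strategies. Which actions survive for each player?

P2 drop P (Q beats it: A:8>5 B:8>2 C:5>4 D:12>4 E:8>6)
P1 drop C (A beats it: Q:4>3 R:5>3 S:8>7)
P1 drop E (D beats it: Q:7>4 R:2>1 S:10>9)
P2 drop R (Q beats it: A:8>4 B:8>2 D:12>7)
P1 drop A (B beats it: Q:6>4 S:12>8)
P1→{B,D} P2→{Q,S}

Remaining: P1:{B,D} P2:{Q,S}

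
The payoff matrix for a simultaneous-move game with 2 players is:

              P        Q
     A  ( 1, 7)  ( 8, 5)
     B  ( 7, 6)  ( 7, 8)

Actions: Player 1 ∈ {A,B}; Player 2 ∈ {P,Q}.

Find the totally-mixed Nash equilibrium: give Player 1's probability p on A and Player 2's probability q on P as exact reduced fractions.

P1 indiff ⇒ q·1+(1-q)·8 = q·7+(1-q)·7 ⇒ q(-6) = (1-q)(-1) ⇒ q = 1/7
P2 indiff ⇒ p·7+(1-p)·6 = p·5+(1-p)·8 ⇒ p(2) = (1-p)(2) ⇒ p = 1/2

(p,q) = (1/2, 1/7)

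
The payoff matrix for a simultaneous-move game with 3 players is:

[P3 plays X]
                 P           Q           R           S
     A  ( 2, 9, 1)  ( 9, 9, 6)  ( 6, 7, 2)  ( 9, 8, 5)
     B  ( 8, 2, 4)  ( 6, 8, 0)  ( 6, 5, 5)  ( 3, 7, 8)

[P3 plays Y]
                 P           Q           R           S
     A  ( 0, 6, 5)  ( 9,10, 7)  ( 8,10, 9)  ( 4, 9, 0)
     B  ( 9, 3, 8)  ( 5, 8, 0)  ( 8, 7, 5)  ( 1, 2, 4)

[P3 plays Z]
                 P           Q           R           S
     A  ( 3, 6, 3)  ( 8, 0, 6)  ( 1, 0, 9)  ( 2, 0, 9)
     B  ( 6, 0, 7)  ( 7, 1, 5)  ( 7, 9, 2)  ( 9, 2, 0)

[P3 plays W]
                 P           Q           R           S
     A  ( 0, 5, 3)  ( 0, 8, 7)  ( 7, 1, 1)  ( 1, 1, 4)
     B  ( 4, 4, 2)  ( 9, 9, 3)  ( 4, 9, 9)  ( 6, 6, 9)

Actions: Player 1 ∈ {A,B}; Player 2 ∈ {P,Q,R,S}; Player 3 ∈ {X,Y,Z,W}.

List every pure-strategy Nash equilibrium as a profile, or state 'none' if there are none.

(A,P,X): not NE [P1→B gives 8>2; P3→Y gives 5>1]
(A,P,Y): not NE [P1→B gives 9>0; P2→R gives 10>6]
(A,P,Z): not NE [P1→B gives 6>3; P3→Y gives 5>3]
(A,P,W): not NE [P1→B gives 4>0; P2→Q gives 8>5; P3→Y gives 5>3]
(A,Q,X): not NE [P3→W gives 7>6]
(A,Q,Y): NE
(A,Q,Z): not NE [P2→P gives 6>0; P3→W gives 7>6]
(A,Q,W): not NE [P1→B gives 9>0]
(A,R,X): not NE [P2→Q gives 9>7; P3→Z gives 9>2]
(A,R,Y): NE
(A,R,Z): not NE [P1→B gives 7>1; P2→P gives 6>0]
(A,R,W): not NE [P2→Q gives 8>1; P3→Z gives 9>1]
(A,S,X): not NE [P2→Q gives 9>8; P3→Z gives 9>5]
(A,S,Y): not NE [P2→R gives 10>9; P3→Z gives 9>0]
(A,S,Z): not NE [P1→B gives 9>2; P2→P gives 6>0]
(A,S,W): not NE [P1→B gives 6>1; P2→Q gives 8>1; P3→Z gives 9>4]
(B,P,X): not NE [P2→Q gives 8>2; P3→Y gives 8>4]
(B,P,Y): not NE [P2→Q gives 8>3]
(B,P,Z): not NE [P2→R gives 9>0; P3→Y gives 8>7]
(B,P,W): not NE [P2→R gives 9>4; P3→Y gives 8>2]
(B,Q,X): not NE [P1→A gives 9>6; P3→Z gives 5>0]
(B,Q,Y): not NE [P1→A gives 9>5; P3→Z gives 5>0]
(B,Q,Z): not NE [P1→A gives 8>7; P2→R gives 9>1]
(B,Q,W): not NE [P3→Z gives 5>3]
(B,R,X): not NE [P2→Q gives 8>5; P3→W gives 9>5]
(B,R,Y): not NE [P2→Q gives 8>7; P3→W gives 9>5]
(B,R,Z): not NE [P3→W gives 9>2]
(B,R,W): not NE [P1→A gives 7>4]
(B,S,X): not NE [P1→A gives 9>3; P2→Q gives 8>7; P3→W gives 9>8]
(B,S,Y): not NE [P1→A gives 4>1; P2→Q gives 8>2; P3→W gives 9>4]
(B,S,Z): not NE [P2→R gives 9>2; P3→W gives 9>0]
(B,S,W): not NE [P2→R gives 9>6]

Nash profiles: (A,Q,Y), (A,R,Y)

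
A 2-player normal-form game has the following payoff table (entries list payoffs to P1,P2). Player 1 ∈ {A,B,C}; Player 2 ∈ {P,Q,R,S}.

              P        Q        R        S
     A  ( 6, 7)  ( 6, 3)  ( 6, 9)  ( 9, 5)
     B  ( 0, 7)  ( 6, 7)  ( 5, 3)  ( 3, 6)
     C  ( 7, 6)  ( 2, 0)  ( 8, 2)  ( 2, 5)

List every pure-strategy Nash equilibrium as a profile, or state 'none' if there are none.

NE set: (B,Q), (C,P)

(A,P): not NE [P1→C gives 7>6; P2→R gives 9>7]
(A,Q): not NE [P2→R gives 9>3]
(A,R): not NE [P1→C gives 8>6]
(A,S): not NE [P2→R gives 9>5]
(B,P): not NE [P1→C gives 7>0]
(B,Q): NE
(B,R): not NE [P1→C gives 8>5; P2→Q gives 7>3]
(B,S): not NE [P1→A gives 9>3; P2→Q gives 7>6]
(C,P): NE
(C,Q): not NE [P1→B gives 6>2; P2→P gives 6>0]
(C,R): not NE [P2→P gives 6>2]
(C,S): not NE [P1→A gives 9>2; P2→P gives 6>5]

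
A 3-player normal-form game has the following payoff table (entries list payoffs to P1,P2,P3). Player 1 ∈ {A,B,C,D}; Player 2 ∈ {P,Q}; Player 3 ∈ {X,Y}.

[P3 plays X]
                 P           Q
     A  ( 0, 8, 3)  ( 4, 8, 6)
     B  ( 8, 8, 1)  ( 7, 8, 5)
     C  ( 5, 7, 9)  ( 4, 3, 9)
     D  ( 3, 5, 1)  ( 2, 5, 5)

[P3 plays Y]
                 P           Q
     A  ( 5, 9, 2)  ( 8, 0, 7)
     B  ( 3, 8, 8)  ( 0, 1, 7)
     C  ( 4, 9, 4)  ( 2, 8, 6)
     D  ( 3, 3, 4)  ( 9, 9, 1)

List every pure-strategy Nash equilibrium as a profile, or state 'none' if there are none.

No pure NE.

(A,P,X): not NE [P1→B gives 8>0]
(A,P,Y): not NE [P3→X gives 3>2]
(A,Q,X): not NE [P1→B gives 7>4; P3→Y gives 7>6]
(A,Q,Y): not NE [P1→D gives 9>8; P2→P gives 9>0]
(B,P,X): not NE [P3→Y gives 8>1]
(B,P,Y): not NE [P1→A gives 5>3]
(B,Q,X): not NE [P3→Y gives 7>5]
(B,Q,Y): not NE [P1→D gives 9>0; P2→P gives 8>1]
(C,P,X): not NE [P1→B gives 8>5]
(C,P,Y): not NE [P1→A gives 5>4; P3→X gives 9>4]
(C,Q,X): not NE [P1→B gives 7>4; P2→P gives 7>3]
(C,Q,Y): not NE [P1→D gives 9>2; P2→P gives 9>8; P3→X gives 9>6]
(D,P,X): not NE [P1→B gives 8>3; P3→Y gives 4>1]
(D,P,Y): not NE [P1→A gives 5>3; P2→Q gives 9>3]
(D,Q,X): not NE [P1→B gives 7>2]
(D,Q,Y): not NE [P3→X gives 5>1]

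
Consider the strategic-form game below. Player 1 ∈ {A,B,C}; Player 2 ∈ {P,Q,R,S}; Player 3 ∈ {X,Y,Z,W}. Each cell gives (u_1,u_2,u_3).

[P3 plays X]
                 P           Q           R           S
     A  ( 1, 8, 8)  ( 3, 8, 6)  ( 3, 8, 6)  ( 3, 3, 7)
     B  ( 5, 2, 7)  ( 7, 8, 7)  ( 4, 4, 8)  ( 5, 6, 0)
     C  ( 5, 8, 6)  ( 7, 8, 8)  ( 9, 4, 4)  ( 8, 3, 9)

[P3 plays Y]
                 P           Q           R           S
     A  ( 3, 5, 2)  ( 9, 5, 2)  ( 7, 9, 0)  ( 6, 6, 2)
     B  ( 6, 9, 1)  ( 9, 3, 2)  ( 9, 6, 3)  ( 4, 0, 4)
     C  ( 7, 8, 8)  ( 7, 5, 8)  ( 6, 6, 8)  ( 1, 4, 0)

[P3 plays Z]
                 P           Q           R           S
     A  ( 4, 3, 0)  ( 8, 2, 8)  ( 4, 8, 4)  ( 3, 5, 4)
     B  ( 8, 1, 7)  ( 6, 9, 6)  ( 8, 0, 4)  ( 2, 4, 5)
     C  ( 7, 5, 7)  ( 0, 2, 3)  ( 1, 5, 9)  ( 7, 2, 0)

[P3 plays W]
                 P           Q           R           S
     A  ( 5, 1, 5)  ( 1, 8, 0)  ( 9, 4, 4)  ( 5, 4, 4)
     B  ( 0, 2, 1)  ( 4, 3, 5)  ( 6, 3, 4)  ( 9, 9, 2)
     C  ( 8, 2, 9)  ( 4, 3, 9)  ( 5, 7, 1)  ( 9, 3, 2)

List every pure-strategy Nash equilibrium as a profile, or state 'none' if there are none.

(A,P,X): not NE [P1→C gives 5>1]
(A,P,Y): not NE [P1→C gives 7>3; P2→R gives 9>5; P3→X gives 8>2]
(A,P,Z): not NE [P1→B gives 8>4; P2→R gives 8>3; P3→X gives 8>0]
(A,P,W): not NE [P1→C gives 8>5; P2→Q gives 8>1; P3→X gives 8>5]
(A,Q,X): not NE [P1→C gives 7>3; P3→Z gives 8>6]
(A,Q,Y): not NE [P2→R gives 9>5; P3→Z gives 8>2]
(A,Q,Z): not NE [P2→R gives 8>2]
(A,Q,W): not NE [P1→C gives 4>1; P3→Z gives 8>0]
(A,R,X): not NE [P1→C gives 9>3]
(A,R,Y): not NE [P1→B gives 9>7; P3→X gives 6>0]
(A,R,Z): not NE [P1→B gives 8>4; P3→X gives 6>4]
(A,R,W): not NE [P2→Q gives 8>4; P3→X gives 6>4]
(A,S,X): not NE [P1→C gives 8>3; P2→R gives 8>3]
(A,S,Y): not NE [P2→R gives 9>6; P3→X gives 7>2]
(A,S,Z): not NE [P1→C gives 7>3; P2→R gives 8>5; P3→X gives 7>4]
(A,S,W): not NE [P1→C gives 9>5; P2→Q gives 8>4; P3→X gives 7>4]
(B,P,X): not NE [P2→Q gives 8>2]
(B,P,Y): not NE [P1→C gives 7>6; P3→Z gives 7>1]
(B,P,Z): not NE [P2→Q gives 9>1]
(B,P,W): not NE [P1→C gives 8>0; P2→S gives 9>2; P3→Z gives 7>1]
(B,Q,X): NE
(B,Q,Y): not NE [P2→P gives 9>3; P3→X gives 7>2]
(B,Q,Z): not NE [P1→A gives 8>6; P3→X gives 7>6]
(B,Q,W): not NE [P2→S gives 9>3; P3→X gives 7>5]
(B,R,X): not NE [P1→C gives 9>4; P2→Q gives 8>4]
(B,R,Y): not NE [P2→P gives 9>6; P3→X gives 8>3]
(B,R,Z): not NE [P2→Q gives 9>0; P3→X gives 8>4]
(B,R,W): not NE [P1→A gives 9>6; P2→S gives 9>3; P3→X gives 8>4]
(B,S,X): not NE [P1→C gives 8>5; P2→Q gives 8>6; P3→Z gives 5>0]
(B,S,Y): not NE [P1→A gives 6>4; P2→P gives 9>0; P3→Z gives 5>4]
(B,S,Z): not NE [P1→C gives 7>2; P2→Q gives 9>4]
(B,S,W): not NE [P3→Z gives 5>2]
(C,P,X): not NE [P3→W gives 9>6]
(C,P,Y): not NE [P3→W gives 9>8]
(C,P,Z): not NE [P1→B gives 8>7; P3→W gives 9>7]
(C,P,W): not NE [P2→R gives 7>2]
(C,Q,X): not NE [P3→W gives 9>8]
(C,Q,Y): not NE [P1→B gives 9>7; P2→P gives 8>5; P3→W gives 9>8]
(C,Q,Z): not NE [P1→A gives 8>0; P2→R gives 5>2; P3→W gives 9>3]
(C,Q,W): not NE [P2→R gives 7>3]
(C,R,X): not NE [P2→Q gives 8>4; P3→Z gives 9>4]
(C,R,Y): not NE [P1→B gives 9>6; P2→P gives 8>6; P3→Z gives 9>8]
(C,R,Z): not NE [P1→B gives 8>1]
(C,R,W): not NE [P1→A gives 9>5; P3→Z gives 9>1]
(C,S,X): not NE [P2→Q gives 8>3]
(C,S,Y): not NE [P1→A gives 6>1; P2→P gives 8>4; P3→X gives 9>0]
(C,S,Z): not NE [P2→R gives 5>2; P3→X gives 9>0]
(C,S,W): not NE [P2→R gives 7>3; P3→X gives 9>2]

NE set: (B,Q,X)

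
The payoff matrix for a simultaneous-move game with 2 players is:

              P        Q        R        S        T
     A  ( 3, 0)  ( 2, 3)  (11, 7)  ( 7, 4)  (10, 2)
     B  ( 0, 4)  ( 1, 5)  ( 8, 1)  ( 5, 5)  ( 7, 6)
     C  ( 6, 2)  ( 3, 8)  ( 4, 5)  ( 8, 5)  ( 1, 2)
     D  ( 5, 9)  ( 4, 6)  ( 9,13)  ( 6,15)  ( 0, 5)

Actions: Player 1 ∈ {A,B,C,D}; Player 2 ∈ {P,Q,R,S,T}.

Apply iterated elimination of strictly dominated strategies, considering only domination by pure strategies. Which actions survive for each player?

IESDS → P1:{A,C,D} P2:{Q,R,S}

P1 drop B (A beats it: P:3>0 Q:2>1 R:11>8 S:7>5 T:10>7)
P2 drop P (R beats it: A:7>0 C:5>2 D:13>9)
P2 drop T (Q beats it: A:3>2 C:8>2 D:6>5)
P1→{A,C,D} P2→{Q,R,S}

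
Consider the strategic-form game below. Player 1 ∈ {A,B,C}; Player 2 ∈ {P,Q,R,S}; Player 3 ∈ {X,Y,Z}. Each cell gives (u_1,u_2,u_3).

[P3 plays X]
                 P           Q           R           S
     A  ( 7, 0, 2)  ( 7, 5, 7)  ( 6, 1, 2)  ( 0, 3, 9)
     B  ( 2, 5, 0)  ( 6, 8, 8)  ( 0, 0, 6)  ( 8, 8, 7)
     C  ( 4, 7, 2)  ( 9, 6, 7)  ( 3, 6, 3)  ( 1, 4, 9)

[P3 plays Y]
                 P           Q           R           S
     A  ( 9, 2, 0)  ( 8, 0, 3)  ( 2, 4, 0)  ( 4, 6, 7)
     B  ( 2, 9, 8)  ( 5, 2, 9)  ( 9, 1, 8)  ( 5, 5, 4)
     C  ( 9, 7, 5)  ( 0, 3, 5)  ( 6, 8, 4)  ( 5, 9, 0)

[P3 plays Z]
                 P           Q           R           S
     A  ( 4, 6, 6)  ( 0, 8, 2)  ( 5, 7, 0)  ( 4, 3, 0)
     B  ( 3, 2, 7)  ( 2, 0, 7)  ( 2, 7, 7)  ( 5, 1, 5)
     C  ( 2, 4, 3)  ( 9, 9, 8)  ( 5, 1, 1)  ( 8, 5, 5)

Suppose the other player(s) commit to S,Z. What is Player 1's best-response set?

u_1(A vs S,Z) = 4
u_1(B vs S,Z) = 5
u_1(C vs S,Z) = 8
max payoff 8 at {C}

argmax u_1 = {C}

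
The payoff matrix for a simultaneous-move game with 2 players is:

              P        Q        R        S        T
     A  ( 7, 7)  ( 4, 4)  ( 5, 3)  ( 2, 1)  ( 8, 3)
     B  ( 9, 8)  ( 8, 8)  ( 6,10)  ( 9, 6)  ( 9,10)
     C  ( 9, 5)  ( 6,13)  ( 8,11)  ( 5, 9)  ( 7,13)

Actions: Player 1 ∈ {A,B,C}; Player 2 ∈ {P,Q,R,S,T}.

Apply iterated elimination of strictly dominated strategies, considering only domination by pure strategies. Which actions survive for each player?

P1 drop A (B beats it: P:9>7 Q:8>4 R:6>5 S:9>2 T:9>8)
P2 drop P (R beats it: B:10>8 C:11>5)
P2 drop S (Q beats it: B:8>6 C:13>9)
P1→{B,C} P2→{Q,R,T}

IESDS → P1:{B,C} P2:{Q,R,T}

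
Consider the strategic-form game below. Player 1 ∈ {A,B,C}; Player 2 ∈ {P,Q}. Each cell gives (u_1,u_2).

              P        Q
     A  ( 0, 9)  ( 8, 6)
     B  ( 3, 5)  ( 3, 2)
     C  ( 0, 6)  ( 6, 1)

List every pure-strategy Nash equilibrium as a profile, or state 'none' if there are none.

PSNE = {(B,P)}

(A,P): not NE [P1→B gives 3>0]
(A,Q): not NE [P2→P gives 9>6]
(B,P): NE
(B,Q): not NE [P1→A gives 8>3; P2→P gives 5>2]
(C,P): not NE [P1→B gives 3>0]
(C,Q): not NE [P1→A gives 8>6; P2→P gives 6>1]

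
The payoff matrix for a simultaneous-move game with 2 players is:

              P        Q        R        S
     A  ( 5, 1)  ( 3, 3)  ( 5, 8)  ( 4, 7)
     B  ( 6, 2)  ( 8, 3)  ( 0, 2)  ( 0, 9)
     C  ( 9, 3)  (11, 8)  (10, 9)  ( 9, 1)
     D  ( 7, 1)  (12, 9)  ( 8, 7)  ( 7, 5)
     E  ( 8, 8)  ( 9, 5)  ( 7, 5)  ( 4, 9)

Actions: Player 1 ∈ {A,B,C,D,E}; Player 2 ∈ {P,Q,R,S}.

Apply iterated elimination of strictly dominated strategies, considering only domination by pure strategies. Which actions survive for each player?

Survivors P1:{C,D} P2:{Q,R}

P1 drop A (C beats it: P:9>5 Q:11>3 R:10>5 S:9>4)
P1 drop B (C beats it: P:9>6 Q:11>8 R:10>0 S:9>0)
P1 drop E (C beats it: P:9>8 Q:11>9 R:10>7 S:9>4)
P2 drop P (Q beats it: C:8>3 D:9>1)
P2 drop S (Q beats it: C:8>1 D:9>5)
P1→{C,D} P2→{Q,R}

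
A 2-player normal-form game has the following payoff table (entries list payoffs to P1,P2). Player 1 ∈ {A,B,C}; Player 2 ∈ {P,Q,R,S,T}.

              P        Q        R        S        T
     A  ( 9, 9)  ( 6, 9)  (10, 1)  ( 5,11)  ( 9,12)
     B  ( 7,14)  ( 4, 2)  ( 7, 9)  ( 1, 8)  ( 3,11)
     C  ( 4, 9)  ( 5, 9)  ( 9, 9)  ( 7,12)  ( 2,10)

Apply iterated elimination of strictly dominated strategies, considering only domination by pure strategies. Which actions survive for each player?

IESDS → P1:{A,C} P2:{S,T}

P1 drop B (A beats it: P:9>7 Q:6>4 R:10>7 S:5>1 T:9>3)
P2 drop P (S beats it: A:11>9 C:12>9)
P2 drop Q (S beats it: A:11>9 C:12>9)
P2 drop R (S beats it: A:11>1 C:12>9)
P1→{A,C} P2→{S,T}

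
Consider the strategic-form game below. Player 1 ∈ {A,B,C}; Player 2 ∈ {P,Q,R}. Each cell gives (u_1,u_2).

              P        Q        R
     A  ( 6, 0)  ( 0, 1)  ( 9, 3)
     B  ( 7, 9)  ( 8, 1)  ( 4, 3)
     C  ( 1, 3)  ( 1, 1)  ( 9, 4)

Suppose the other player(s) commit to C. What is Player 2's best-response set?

argmax u_2 = {R}

u_2(P vs C) = 3
u_2(Q vs C) = 1
u_2(R vs C) = 4
max payoff 4 at {R}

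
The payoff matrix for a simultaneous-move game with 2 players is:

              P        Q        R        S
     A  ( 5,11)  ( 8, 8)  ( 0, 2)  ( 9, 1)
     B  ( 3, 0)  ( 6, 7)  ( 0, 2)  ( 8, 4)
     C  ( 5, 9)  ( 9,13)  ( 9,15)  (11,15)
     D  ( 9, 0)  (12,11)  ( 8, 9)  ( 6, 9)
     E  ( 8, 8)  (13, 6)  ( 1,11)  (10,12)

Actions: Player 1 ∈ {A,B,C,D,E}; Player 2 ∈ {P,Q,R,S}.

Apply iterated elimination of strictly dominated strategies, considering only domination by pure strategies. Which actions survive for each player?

IESDS → P1:{C,D,E} P2:{Q,R,S}

P1 drop A (E beats it: P:8>5 Q:13>8 R:1>0 S:10>9)
P1 drop B (C beats it: P:5>3 Q:9>6 R:9>0 S:11>8)
P2 drop P (R beats it: C:15>9 D:9>0 E:11>8)
P1→{C,D,E} P2→{Q,R,S}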